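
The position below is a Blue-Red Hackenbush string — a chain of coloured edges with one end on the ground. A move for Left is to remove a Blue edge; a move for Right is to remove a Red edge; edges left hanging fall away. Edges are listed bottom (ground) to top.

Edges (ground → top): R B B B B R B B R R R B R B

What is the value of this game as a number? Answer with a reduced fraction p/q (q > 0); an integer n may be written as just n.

-629/8192

edge 1 of 14 (R): { · | 0 } → -1
edge 2 of 14 (B): { -1 | 0 } → -1/2
edge 3 of 14 (B): { -1; -1/2 | 0 } → -1/4
edge 4 of 14 (B): { -1; -1/2; -1/4 | 0 } → -1/8
edge 5 of 14 (B): { -1; -1/2; -1/4; -1/8 | 0 } → -1/16
edge 6 of 14 (R): { -1; -1/2; -1/4; -1/8 | -1/16; 0 } → -3/32
edge 7 of 14 (B): { -1; -1/2; -1/4; -1/8; -3/32 | -1/16; 0 } → -5/64
edge 8 of 14 (B): { -1; -1/2; -1/4; -1/8; -3/32; -5/64 | -1/16; 0 } → -9/128
edge 9 of 14 (R): { -1; -1/2; -1/4; -1/8; -3/32; -5/64 | -9/128; -1/16; 0 } → -19/256
edge 10 of 14 (R): { -1; -1/2; -1/4; -1/8; -3/32; -5/64 | -19/256; -9/128; -1/16; 0 } → -39/512
edge 11 of 14 (R): { -1; -1/2; -1/4; -1/8; -3/32; -5/64 | -39/512; -19/256; -9/128; -1/16; 0 } → -79/1024
edge 12 of 14 (B): { -1; -1/2; -1/4; -1/8; -3/32; -5/64; -79/1024 | -39/512; -19/256; -9/128; -1/16; 0 } → -157/2048
edge 13 of 14 (R): { -1; -1/2; -1/4; -1/8; -3/32; -5/64; -79/1024 | -157/2048; -39/512; -19/256; -9/128; -1/16; 0 } → -315/4096
edge 14 of 14 (B): { -1; -1/2; -1/4; -1/8; -3/32; -5/64; -79/1024; -315/4096 | -157/2048; -39/512; -19/256; -9/128; -1/16; 0 } → -629/8192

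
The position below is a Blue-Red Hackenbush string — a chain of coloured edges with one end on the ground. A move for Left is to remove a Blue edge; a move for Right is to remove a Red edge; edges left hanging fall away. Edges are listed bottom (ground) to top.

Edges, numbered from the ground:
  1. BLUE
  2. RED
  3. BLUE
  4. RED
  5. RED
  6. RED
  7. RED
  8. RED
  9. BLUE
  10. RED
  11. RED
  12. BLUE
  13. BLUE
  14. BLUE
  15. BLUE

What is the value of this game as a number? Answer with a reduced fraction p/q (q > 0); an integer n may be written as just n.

8351/16384

Build v(s[:k]) for k = 1..15, string s = BLUE RED BLUE RED RED RED RED RED BLUE RED RED BLUE BLUE BLUE BLUE.
1 of 15 · B · max L 0 · min R +∞ -> 1
2 of 15 · BR · max L 0 · min R 1 -> 1/2
3 of 15 · BRB · max L 1/2 · min R 1 -> 3/4
4 of 15 · BRBR · max L 1/2 · min R 3/4 -> 5/8
5 of 15 · BRBRR · max L 1/2 · min R 5/8 -> 9/16
6 of 15 · BRBRRR · max L 1/2 · min R 9/16 -> 17/32
7 of 15 · BRBRRRR · max L 1/2 · min R 17/32 -> 33/64
8 of 15 · BRBRRRRR · max L 1/2 · min R 33/64 -> 65/128
9 of 15 · BRBRRRRRB · max L 65/128 · min R 33/64 -> 131/256
10 of 15 · BRBRRRRRBR · max L 65/128 · min R 131/256 -> 261/512
11 of 15 · BRBRRRRRBRR · max L 65/128 · min R 261/512 -> 521/1024
12 of 15 · BRBRRRRRBRRB · max L 521/1024 · min R 261/512 -> 1043/2048
13 of 15 · BRBRRRRRBRRBB · max L 1043/2048 · min R 261/512 -> 2087/4096
14 of 15 · BRBRRRRRBRRBBB · max L 2087/4096 · min R 261/512 -> 4175/8192
15 of 15 · BRBRRRRRBRRBBBB · max L 4175/8192 · min R 261/512 -> 8351/16384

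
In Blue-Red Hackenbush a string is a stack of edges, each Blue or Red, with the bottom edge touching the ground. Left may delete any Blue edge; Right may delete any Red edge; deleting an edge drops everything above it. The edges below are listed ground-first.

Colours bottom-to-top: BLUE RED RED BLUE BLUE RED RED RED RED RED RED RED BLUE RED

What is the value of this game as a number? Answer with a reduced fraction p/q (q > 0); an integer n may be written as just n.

3077/8192

Prefix values for BLUE RED RED BLUE BLUE RED RED RED RED RED RED RED BLUE RED via {L|R} + simplicity:
1 of 14 · B · max L 0 · min R +∞ => 1
2 of 14 · BR · max L 0 · min R 1 => 1/2
3 of 14 · BRR · max L 0 · min R 1/2 => 1/4
4 of 14 · BRRB · max L 1/4 · min R 1/2 => 3/8
5 of 14 · BRRBB · max L 3/8 · min R 1/2 => 7/16
6 of 14 · BRRBBR · max L 3/8 · min R 7/16 => 13/32
7 of 14 · BRRBBRR · max L 3/8 · min R 13/32 => 25/64
8 of 14 · BRRBBRRR · max L 3/8 · min R 25/64 => 49/128
9 of 14 · BRRBBRRRR · max L 3/8 · min R 49/128 => 97/256
10 of 14 · BRRBBRRRRR · max L 3/8 · min R 97/256 => 193/512
11 of 14 · BRRBBRRRRRR · max L 3/8 · min R 193/512 => 385/1024
12 of 14 · BRRBBRRRRRRR · max L 3/8 · min R 385/1024 => 769/2048
13 of 14 · BRRBBRRRRRRRB · max L 769/2048 · min R 385/1024 => 1539/4096
14 of 14 · BRRBBRRRRRRRBR · max L 769/2048 · min R 1539/4096 => 3077/8192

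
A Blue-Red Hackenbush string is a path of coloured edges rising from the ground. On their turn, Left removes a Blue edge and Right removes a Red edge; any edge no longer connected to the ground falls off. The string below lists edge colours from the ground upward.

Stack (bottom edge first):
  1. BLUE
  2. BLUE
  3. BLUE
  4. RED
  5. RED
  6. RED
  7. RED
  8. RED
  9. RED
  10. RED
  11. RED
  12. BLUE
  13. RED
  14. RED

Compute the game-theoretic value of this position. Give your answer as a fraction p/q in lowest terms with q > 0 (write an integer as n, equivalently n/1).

Recurse on prefixes of the 14-edge string BLUE BLUE BLUE RED RED RED RED RED RED RED RED BLUE RED RED:
g_1 [B]  L=[0]  R=[(no moves)]  ⇒ 1
g_2 [BB]  L=[0, 1]  R=[(no moves)]  ⇒ 2
g_3 [BBB]  L=[0, 1, 2]  R=[(no moves)]  ⇒ 3
g_4 [BBBR]  L=[0, 1, 2]  R=[3]  ⇒ 5/2
g_5 [BBBRR]  L=[0, 1, 2]  R=[5/2, 3]  ⇒ 9/4
g_6 [BBBRRR]  L=[0, 1, 2]  R=[9/4, 5/2, 3]  ⇒ 17/8
g_7 [BBBRRRR]  L=[0, 1, 2]  R=[17/8, 9/4, 5/2, 3]  ⇒ 33/16
g_8 [BBBRRRRR]  L=[0, 1, 2]  R=[33/16, 17/8, 9/4, 5/2, 3]  ⇒ 65/32
g_9 [BBBRRRRRR]  L=[0, 1, 2]  R=[65/32, 33/16, 17/8, 9/4, 5/2, 3]  ⇒ 129/64
g_10 [BBBRRRRRRR]  L=[0, 1, 2]  R=[129/64, 65/32, 33/16, 17/8, 9/4, 5/2, 3]  ⇒ 257/128
g_11 [BBBRRRRRRRR]  L=[0, 1, 2]  R=[257/128, 129/64, 65/32, 33/16, 17/8, 9/4, 5/2, 3]  ⇒ 513/256
g_12 [BBBRRRRRRRRB]  L=[0, 1, 2, 513/256]  R=[257/128, 129/64, 65/32, 33/16, 17/8, 9/4, 5/2, 3]  ⇒ 1027/512
g_13 [BBBRRRRRRRRBR]  L=[0, 1, 2, 513/256]  R=[1027/512, 257/128, 129/64, 65/32, 33/16, 17/8, 9/4, 5/2, 3]  ⇒ 2053/1024
g_14 [BBBRRRRRRRRBRR]  L=[0, 1, 2, 513/256]  R=[2053/1024, 1027/512, 257/128, 129/64, 65/32, 33/16, 17/8, 9/4, 5/2, 3]  ⇒ 4105/2048

4105/2048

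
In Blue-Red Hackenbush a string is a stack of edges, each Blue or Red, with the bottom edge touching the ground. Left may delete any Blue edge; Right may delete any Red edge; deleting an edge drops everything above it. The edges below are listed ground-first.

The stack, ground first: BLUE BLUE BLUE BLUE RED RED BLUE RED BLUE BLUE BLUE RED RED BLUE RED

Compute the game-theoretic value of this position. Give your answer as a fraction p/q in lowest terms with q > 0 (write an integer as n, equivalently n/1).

step 1: add BLUE to get B; options L={ 0 } R={  } ⇒ 1
step 2: add BLUE to get BB; options L={ 0 1 } R={  } ⇒ 2
step 3: add BLUE to get BBB; options L={ 0 1 2 } R={  } ⇒ 3
step 4: add BLUE to get BBBB; options L={ 0 1 2 3 } R={  } ⇒ 4
step 5: add RED to get BBBBR; options L={ 0 1 2 3 } R={ 4 } ⇒ 7/2
step 6: add RED to get BBBBRR; options L={ 0 1 2 3 } R={ 7/2 4 } ⇒ 13/4
step 7: add BLUE to get BBBBRRB; options L={ 0 1 2 3 13/4 } R={ 7/2 4 } ⇒ 27/8
step 8: add RED to get BBBBRRBR; options L={ 0 1 2 3 13/4 } R={ 27/8 7/2 4 } ⇒ 53/16
step 9: add BLUE to get BBBBRRBRB; options L={ 0 1 2 3 13/4 53/16 } R={ 27/8 7/2 4 } ⇒ 107/32
step 10: add BLUE to get BBBBRRBRBB; options L={ 0 1 2 3 13/4 53/16 107/32 } R={ 27/8 7/2 4 } ⇒ 215/64
step 11: add BLUE to get BBBBRRBRBBB; options L={ 0 1 2 3 13/4 53/16 107/32 215/64 } R={ 27/8 7/2 4 } ⇒ 431/128
step 12: add RED to get BBBBRRBRBBBR; options L={ 0 1 2 3 13/4 53/16 107/32 215/64 } R={ 431/128 27/8 7/2 4 } ⇒ 861/256
step 13: add RED to get BBBBRRBRBBBRR; options L={ 0 1 2 3 13/4 53/16 107/32 215/64 } R={ 861/256 431/128 27/8 7/2 4 } ⇒ 1721/512
step 14: add BLUE to get BBBBRRBRBBBRRB; options L={ 0 1 2 3 13/4 53/16 107/32 215/64 1721/512 } R={ 861/256 431/128 27/8 7/2 4 } ⇒ 3443/1024
step 15: add RED to get BBBBRRBRBBBRRBR; options L={ 0 1 2 3 13/4 53/16 107/32 215/64 1721/512 } R={ 3443/1024 861/256 431/128 27/8 7/2 4 } ⇒ 6885/2048

6885/2048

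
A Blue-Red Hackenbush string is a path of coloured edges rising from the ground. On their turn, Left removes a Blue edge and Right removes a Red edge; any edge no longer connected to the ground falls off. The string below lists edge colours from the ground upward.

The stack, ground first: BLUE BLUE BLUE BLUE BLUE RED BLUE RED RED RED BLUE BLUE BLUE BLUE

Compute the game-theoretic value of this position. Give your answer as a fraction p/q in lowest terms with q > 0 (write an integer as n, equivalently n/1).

B: Left { 0 }, Right { · } = simplest 1
BB: Left { 0, 1 }, Right { · } = simplest 2
BBB: Left { 0, 1, 2 }, Right { · } = simplest 3
BBBB: Left { 0, 1, 2, 3 }, Right { · } = simplest 4
BBBBB: Left { 0, 1, 2, 3, 4 }, Right { · } = simplest 5
BBBBBR: Left { 0, 1, 2, 3, 4 }, Right { 5 } = simplest 9/2
BBBBBRB: Left { 0, 1, 2, 3, 4, 9/2 }, Right { 5 } = simplest 19/4
BBBBBRBR: Left { 0, 1, 2, 3, 4, 9/2 }, Right { 19/4, 5 } = simplest 37/8
BBBBBRBRR: Left { 0, 1, 2, 3, 4, 9/2 }, Right { 37/8, 19/4, 5 } = simplest 73/16
BBBBBRBRRR: Left { 0, 1, 2, 3, 4, 9/2 }, Right { 73/16, 37/8, 19/4, 5 } = simplest 145/32
BBBBBRBRRRB: Left { 0, 1, 2, 3, 4, 9/2, 145/32 }, Right { 73/16, 37/8, 19/4, 5 } = simplest 291/64
BBBBBRBRRRBB: Left { 0, 1, 2, 3, 4, 9/2, 145/32, 291/64 }, Right { 73/16, 37/8, 19/4, 5 } = simplest 583/128
BBBBBRBRRRBBB: Left { 0, 1, 2, 3, 4, 9/2, 145/32, 291/64, 583/128 }, Right { 73/16, 37/8, 19/4, 5 } = simplest 1167/256
BBBBBRBRRRBBBB: Left { 0, 1, 2, 3, 4, 9/2, 145/32, 291/64, 583/128, 1167/256 }, Right { 73/16, 37/8, 19/4, 5 } = simplest 2335/512

2335/512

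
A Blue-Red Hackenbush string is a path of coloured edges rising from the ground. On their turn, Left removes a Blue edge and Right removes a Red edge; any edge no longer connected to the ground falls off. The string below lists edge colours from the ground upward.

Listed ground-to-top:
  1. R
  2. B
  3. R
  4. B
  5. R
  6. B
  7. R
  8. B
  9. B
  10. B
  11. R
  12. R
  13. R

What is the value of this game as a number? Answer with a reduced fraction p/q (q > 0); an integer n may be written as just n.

-2703/4096

Recurse on prefixes of the 13-edge string R B R B R B R B B B R R R:
g(R) = { (no moves) | 0 } → -1
g(RB) = { -1 | 0 } → -1/2
g(RBR) = { -1 | -1/2, 0 } → -3/4
g(RBRB) = { -1, -3/4 | -1/2, 0 } → -5/8
g(RBRBR) = { -1, -3/4 | -5/8, -1/2, 0 } → -11/16
g(RBRBRB) = { -1, -3/4, -11/16 | -5/8, -1/2, 0 } → -21/32
g(RBRBRBR) = { -1, -3/4, -11/16 | -21/32, -5/8, -1/2, 0 } → -43/64
g(RBRBRBRB) = { -1, -3/4, -11/16, -43/64 | -21/32, -5/8, -1/2, 0 } → -85/128
g(RBRBRBRBB) = { -1, -3/4, -11/16, -43/64, -85/128 | -21/32, -5/8, -1/2, 0 } → -169/256
g(RBRBRBRBBB) = { -1, -3/4, -11/16, -43/64, -85/128, -169/256 | -21/32, -5/8, -1/2, 0 } → -337/512
g(RBRBRBRBBBR) = { -1, -3/4, -11/16, -43/64, -85/128, -169/256 | -337/512, -21/32, -5/8, -1/2, 0 } → -675/1024
g(RBRBRBRBBBRR) = { -1, -3/4, -11/16, -43/64, -85/128, -169/256 | -675/1024, -337/512, -21/32, -5/8, -1/2, 0 } → -1351/2048
g(RBRBRBRBBBRRR) = { -1, -3/4, -11/16, -43/64, -85/128, -169/256 | -1351/2048, -675/1024, -337/512, -21/32, -5/8, -1/2, 0 } → -2703/4096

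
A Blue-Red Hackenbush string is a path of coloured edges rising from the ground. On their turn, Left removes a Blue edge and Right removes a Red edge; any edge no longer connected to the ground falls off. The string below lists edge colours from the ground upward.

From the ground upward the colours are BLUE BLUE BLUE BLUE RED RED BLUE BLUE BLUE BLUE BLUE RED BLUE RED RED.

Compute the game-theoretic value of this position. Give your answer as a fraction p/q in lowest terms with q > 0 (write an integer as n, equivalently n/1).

Prefix values for BLUE BLUE BLUE BLUE RED RED BLUE BLUE BLUE BLUE BLUE RED BLUE RED RED via {L|R} + simplicity:
val(B) = { 0 | · } — 1
val(BB) = { 0, 1 | · } — 2
val(BBB) = { 0, 1, 2 | · } — 3
val(BBBB) = { 0, 1, 2, 3 | · } — 4
val(BBBBR) = { 0, 1, 2, 3 | 4 } — 7/2
val(BBBBRR) = { 0, 1, 2, 3 | 7/2, 4 } — 13/4
val(BBBBRRB) = { 0, 1, 2, 3, 13/4 | 7/2, 4 } — 27/8
val(BBBBRRBB) = { 0, 1, 2, 3, 13/4, 27/8 | 7/2, 4 } — 55/16
val(BBBBRRBBB) = { 0, 1, 2, 3, 13/4, 27/8, 55/16 | 7/2, 4 } — 111/32
val(BBBBRRBBBB) = { 0, 1, 2, 3, 13/4, 27/8, 55/16, 111/32 | 7/2, 4 } — 223/64
val(BBBBRRBBBBB) = { 0, 1, 2, 3, 13/4, 27/8, 55/16, 111/32, 223/64 | 7/2, 4 } — 447/128
val(BBBBRRBBBBBR) = { 0, 1, 2, 3, 13/4, 27/8, 55/16, 111/32, 223/64 | 447/128, 7/2, 4 } — 893/256
val(BBBBRRBBBBBRB) = { 0, 1, 2, 3, 13/4, 27/8, 55/16, 111/32, 223/64, 893/256 | 447/128, 7/2, 4 } — 1787/512
val(BBBBRRBBBBBRBR) = { 0, 1, 2, 3, 13/4, 27/8, 55/16, 111/32, 223/64, 893/256 | 1787/512, 447/128, 7/2, 4 } — 3573/1024
val(BBBBRRBBBBBRBRR) = { 0, 1, 2, 3, 13/4, 27/8, 55/16, 111/32, 223/64, 893/256 | 3573/1024, 1787/512, 447/128, 7/2, 4 } — 7145/2048

7145/2048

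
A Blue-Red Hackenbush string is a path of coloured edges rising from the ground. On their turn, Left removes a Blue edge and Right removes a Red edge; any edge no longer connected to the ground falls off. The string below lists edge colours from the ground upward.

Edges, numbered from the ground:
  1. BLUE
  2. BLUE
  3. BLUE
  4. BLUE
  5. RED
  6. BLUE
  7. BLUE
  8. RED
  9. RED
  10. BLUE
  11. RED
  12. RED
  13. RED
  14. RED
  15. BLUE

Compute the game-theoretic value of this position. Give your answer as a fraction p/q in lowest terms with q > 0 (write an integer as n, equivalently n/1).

Recurse on prefixes of the 15-edge string BLUE BLUE BLUE BLUE RED BLUE BLUE RED RED BLUE RED RED RED RED BLUE:
1 of 15 · B · max L 0 · min R +∞ => 1
2 of 15 · BB · max L 1 · min R +∞ => 2
3 of 15 · BBB · max L 2 · min R +∞ => 3
4 of 15 · BBBB · max L 3 · min R +∞ => 4
5 of 15 · BBBBR · max L 3 · min R 4 => 7/2
6 of 15 · BBBBRB · max L 7/2 · min R 4 => 15/4
7 of 15 · BBBBRBB · max L 15/4 · min R 4 => 31/8
8 of 15 · BBBBRBBR · max L 15/4 · min R 31/8 => 61/16
9 of 15 · BBBBRBBRR · max L 15/4 · min R 61/16 => 121/32
10 of 15 · BBBBRBBRRB · max L 121/32 · min R 61/16 => 243/64
11 of 15 · BBBBRBBRRBR · max L 121/32 · min R 243/64 => 485/128
12 of 15 · BBBBRBBRRBRR · max L 121/32 · min R 485/128 => 969/256
13 of 15 · BBBBRBBRRBRRR · max L 121/32 · min R 969/256 => 1937/512
14 of 15 · BBBBRBBRRBRRRR · max L 121/32 · min R 1937/512 => 3873/1024
15 of 15 · BBBBRBBRRBRRRRB · max L 3873/1024 · min R 1937/512 => 7747/2048

7747/2048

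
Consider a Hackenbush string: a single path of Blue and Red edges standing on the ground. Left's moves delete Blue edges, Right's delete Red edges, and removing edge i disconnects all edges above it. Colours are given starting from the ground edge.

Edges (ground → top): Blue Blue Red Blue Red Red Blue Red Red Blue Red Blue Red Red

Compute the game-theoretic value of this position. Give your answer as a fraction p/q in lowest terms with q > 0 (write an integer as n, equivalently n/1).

edge 1 of 14 (Blue): { 0 | (no moves) } gives 1
edge 2 of 14 (Blue): { 0,1 | (no moves) } gives 2
edge 3 of 14 (Red): { 0,1 | 2 } gives 3/2
edge 4 of 14 (Blue): { 0,1,3/2 | 2 } gives 7/4
edge 5 of 14 (Red): { 0,1,3/2 | 7/4,2 } gives 13/8
edge 6 of 14 (Red): { 0,1,3/2 | 13/8,7/4,2 } gives 25/16
edge 7 of 14 (Blue): { 0,1,3/2,25/16 | 13/8,7/4,2 } gives 51/32
edge 8 of 14 (Red): { 0,1,3/2,25/16 | 51/32,13/8,7/4,2 } gives 101/64
edge 9 of 14 (Red): { 0,1,3/2,25/16 | 101/64,51/32,13/8,7/4,2 } gives 201/128
edge 10 of 14 (Blue): { 0,1,3/2,25/16,201/128 | 101/64,51/32,13/8,7/4,2 } gives 403/256
edge 11 of 14 (Red): { 0,1,3/2,25/16,201/128 | 403/256,101/64,51/32,13/8,7/4,2 } gives 805/512
edge 12 of 14 (Blue): { 0,1,3/2,25/16,201/128,805/512 | 403/256,101/64,51/32,13/8,7/4,2 } gives 1611/1024
edge 13 of 14 (Red): { 0,1,3/2,25/16,201/128,805/512 | 1611/1024,403/256,101/64,51/32,13/8,7/4,2 } gives 3221/2048
edge 14 of 14 (Red): { 0,1,3/2,25/16,201/128,805/512 | 3221/2048,1611/1024,403/256,101/64,51/32,13/8,7/4,2 } gives 6441/4096

6441/4096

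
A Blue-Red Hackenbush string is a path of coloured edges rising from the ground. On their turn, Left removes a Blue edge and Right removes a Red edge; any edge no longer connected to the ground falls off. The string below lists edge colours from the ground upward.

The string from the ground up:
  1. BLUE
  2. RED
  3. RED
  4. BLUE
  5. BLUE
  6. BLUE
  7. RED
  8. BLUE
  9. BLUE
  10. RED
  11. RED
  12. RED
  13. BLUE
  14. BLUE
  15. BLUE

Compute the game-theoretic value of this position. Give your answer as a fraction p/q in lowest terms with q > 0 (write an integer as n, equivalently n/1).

7567/16384

v_1 [B]  L=[0]  R=[—]  → 1
v_2 [BR]  L=[0]  R=[1]  → 1/2
v_3 [BRR]  L=[0]  R=[1/2; 1]  → 1/4
v_4 [BRRB]  L=[0; 1/4]  R=[1/2; 1]  → 3/8
v_5 [BRRBB]  L=[0; 1/4; 3/8]  R=[1/2; 1]  → 7/16
v_6 [BRRBBB]  L=[0; 1/4; 3/8; 7/16]  R=[1/2; 1]  → 15/32
v_7 [BRRBBBR]  L=[0; 1/4; 3/8; 7/16]  R=[15/32; 1/2; 1]  → 29/64
v_8 [BRRBBBRB]  L=[0; 1/4; 3/8; 7/16; 29/64]  R=[15/32; 1/2; 1]  → 59/128
v_9 [BRRBBBRBB]  L=[0; 1/4; 3/8; 7/16; 29/64; 59/128]  R=[15/32; 1/2; 1]  → 119/256
v_10 [BRRBBBRBBR]  L=[0; 1/4; 3/8; 7/16; 29/64; 59/128]  R=[119/256; 15/32; 1/2; 1]  → 237/512
v_11 [BRRBBBRBBRR]  L=[0; 1/4; 3/8; 7/16; 29/64; 59/128]  R=[237/512; 119/256; 15/32; 1/2; 1]  → 473/1024
v_12 [BRRBBBRBBRRR]  L=[0; 1/4; 3/8; 7/16; 29/64; 59/128]  R=[473/1024; 237/512; 119/256; 15/32; 1/2; 1]  → 945/2048
v_13 [BRRBBBRBBRRRB]  L=[0; 1/4; 3/8; 7/16; 29/64; 59/128; 945/2048]  R=[473/1024; 237/512; 119/256; 15/32; 1/2; 1]  → 1891/4096
v_14 [BRRBBBRBBRRRBB]  L=[0; 1/4; 3/8; 7/16; 29/64; 59/128; 945/2048; 1891/4096]  R=[473/1024; 237/512; 119/256; 15/32; 1/2; 1]  → 3783/8192
v_15 [BRRBBBRBBRRRBBB]  L=[0; 1/4; 3/8; 7/16; 29/64; 59/128; 945/2048; 1891/4096; 3783/8192]  R=[473/1024; 237/512; 119/256; 15/32; 1/2; 1]  → 7567/16384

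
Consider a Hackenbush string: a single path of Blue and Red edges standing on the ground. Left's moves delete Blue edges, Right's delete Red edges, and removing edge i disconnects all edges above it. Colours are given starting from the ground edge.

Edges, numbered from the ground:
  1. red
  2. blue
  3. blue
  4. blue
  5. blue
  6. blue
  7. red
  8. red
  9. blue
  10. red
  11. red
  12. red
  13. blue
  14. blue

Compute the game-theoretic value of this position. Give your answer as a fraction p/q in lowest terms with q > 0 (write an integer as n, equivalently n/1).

-441/8192

v_1 [r]  L=[]  R=[0]  = -1
v_2 [rb]  L=[-1]  R=[0]  = -1/2
v_3 [rbb]  L=[-1, -1/2]  R=[0]  = -1/4
v_4 [rbbb]  L=[-1, -1/2, -1/4]  R=[0]  = -1/8
v_5 [rbbbb]  L=[-1, -1/2, -1/4, -1/8]  R=[0]  = -1/16
v_6 [rbbbbb]  L=[-1, -1/2, -1/4, -1/8, -1/16]  R=[0]  = -1/32
v_7 [rbbbbbr]  L=[-1, -1/2, -1/4, -1/8, -1/16]  R=[-1/32, 0]  = -3/64
v_8 [rbbbbbrr]  L=[-1, -1/2, -1/4, -1/8, -1/16]  R=[-3/64, -1/32, 0]  = -7/128
v_9 [rbbbbbrrb]  L=[-1, -1/2, -1/4, -1/8, -1/16, -7/128]  R=[-3/64, -1/32, 0]  = -13/256
v_10 [rbbbbbrrbr]  L=[-1, -1/2, -1/4, -1/8, -1/16, -7/128]  R=[-13/256, -3/64, -1/32, 0]  = -27/512
v_11 [rbbbbbrrbrr]  L=[-1, -1/2, -1/4, -1/8, -1/16, -7/128]  R=[-27/512, -13/256, -3/64, -1/32, 0]  = -55/1024
v_12 [rbbbbbrrbrrr]  L=[-1, -1/2, -1/4, -1/8, -1/16, -7/128]  R=[-55/1024, -27/512, -13/256, -3/64, -1/32, 0]  = -111/2048
v_13 [rbbbbbrrbrrrb]  L=[-1, -1/2, -1/4, -1/8, -1/16, -7/128, -111/2048]  R=[-55/1024, -27/512, -13/256, -3/64, -1/32, 0]  = -221/4096
v_14 [rbbbbbrrbrrrbb]  L=[-1, -1/2, -1/4, -1/8, -1/16, -7/128, -111/2048, -221/4096]  R=[-55/1024, -27/512, -13/256, -3/64, -1/32, 0]  = -441/8192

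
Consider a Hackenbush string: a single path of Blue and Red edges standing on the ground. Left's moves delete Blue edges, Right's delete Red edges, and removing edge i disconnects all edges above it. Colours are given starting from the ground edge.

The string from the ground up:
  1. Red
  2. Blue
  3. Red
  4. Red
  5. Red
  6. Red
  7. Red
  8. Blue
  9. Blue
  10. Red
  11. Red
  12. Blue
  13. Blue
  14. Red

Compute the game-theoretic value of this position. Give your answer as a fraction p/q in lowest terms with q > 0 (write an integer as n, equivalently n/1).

Prefix values for Red Blue Red Red Red Red Red Blue Blue Red Red Blue Blue Red via {L|R} + simplicity:
step 1: add Red to get R; options L={ — } R={ 0 } = -1
step 2: add Blue to get RB; options L={ -1 } R={ 0 } = -1/2
step 3: add Red to get RBR; options L={ -1 } R={ -1/2,0 } = -3/4
step 4: add Red to get RBRR; options L={ -1 } R={ -3/4,-1/2,0 } = -7/8
step 5: add Red to get RBRRR; options L={ -1 } R={ -7/8,-3/4,-1/2,0 } = -15/16
step 6: add Red to get RBRRRR; options L={ -1 } R={ -15/16,-7/8,-3/4,-1/2,0 } = -31/32
step 7: add Red to get RBRRRRR; options L={ -1 } R={ -31/32,-15/16,-7/8,-3/4,-1/2,0 } = -63/64
step 8: add Blue to get RBRRRRRB; options L={ -1,-63/64 } R={ -31/32,-15/16,-7/8,-3/4,-1/2,0 } = -125/128
step 9: add Blue to get RBRRRRRBB; options L={ -1,-63/64,-125/128 } R={ -31/32,-15/16,-7/8,-3/4,-1/2,0 } = -249/256
step 10: add Red to get RBRRRRRBBR; options L={ -1,-63/64,-125/128 } R={ -249/256,-31/32,-15/16,-7/8,-3/4,-1/2,0 } = -499/512
step 11: add Red to get RBRRRRRBBRR; options L={ -1,-63/64,-125/128 } R={ -499/512,-249/256,-31/32,-15/16,-7/8,-3/4,-1/2,0 } = -999/1024
step 12: add Blue to get RBRRRRRBBRRB; options L={ -1,-63/64,-125/128,-999/1024 } R={ -499/512,-249/256,-31/32,-15/16,-7/8,-3/4,-1/2,0 } = -1997/2048
step 13: add Blue to get RBRRRRRBBRRBB; options L={ -1,-63/64,-125/128,-999/1024,-1997/2048 } R={ -499/512,-249/256,-31/32,-15/16,-7/8,-3/4,-1/2,0 } = -3993/4096
step 14: add Red to get RBRRRRRBBRRBBR; options L={ -1,-63/64,-125/128,-999/1024,-1997/2048 } R={ -3993/4096,-499/512,-249/256,-31/32,-15/16,-7/8,-3/4,-1/2,0 } = -7987/8192

-7987/8192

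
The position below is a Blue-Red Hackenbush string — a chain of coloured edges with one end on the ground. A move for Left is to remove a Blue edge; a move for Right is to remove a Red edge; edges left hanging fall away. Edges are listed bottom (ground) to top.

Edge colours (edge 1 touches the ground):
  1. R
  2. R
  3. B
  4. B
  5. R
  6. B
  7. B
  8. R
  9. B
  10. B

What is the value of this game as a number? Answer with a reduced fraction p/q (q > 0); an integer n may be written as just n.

Recurse on prefixes of the 10-edge string R R B B R B B R B B:
val_1 [R]  L=[(no moves)]  R=[0]  = -1
val_2 [RR]  L=[(no moves)]  R=[-1, 0]  = -2
val_3 [RRB]  L=[-2]  R=[-1, 0]  = -3/2
val_4 [RRBB]  L=[-2, -3/2]  R=[-1, 0]  = -5/4
val_5 [RRBBR]  L=[-2, -3/2]  R=[-5/4, -1, 0]  = -11/8
val_6 [RRBBRB]  L=[-2, -3/2, -11/8]  R=[-5/4, -1, 0]  = -21/16
val_7 [RRBBRBB]  L=[-2, -3/2, -11/8, -21/16]  R=[-5/4, -1, 0]  = -41/32
val_8 [RRBBRBBR]  L=[-2, -3/2, -11/8, -21/16]  R=[-41/32, -5/4, -1, 0]  = -83/64
val_9 [RRBBRBBRB]  L=[-2, -3/2, -11/8, -21/16, -83/64]  R=[-41/32, -5/4, -1, 0]  = -165/128
val_10 [RRBBRBBRBB]  L=[-2, -3/2, -11/8, -21/16, -83/64, -165/128]  R=[-41/32, -5/4, -1, 0]  = -329/256

-329/256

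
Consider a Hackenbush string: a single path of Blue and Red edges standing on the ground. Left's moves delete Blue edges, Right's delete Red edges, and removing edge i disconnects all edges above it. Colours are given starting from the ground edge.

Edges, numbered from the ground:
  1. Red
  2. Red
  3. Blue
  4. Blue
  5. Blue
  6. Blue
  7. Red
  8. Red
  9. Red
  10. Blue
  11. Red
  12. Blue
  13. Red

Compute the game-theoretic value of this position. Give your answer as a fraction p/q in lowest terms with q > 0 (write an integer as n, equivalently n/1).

-2283/2048

1 of 13 · R · max L −∞ · min R 0 -> -1
2 of 13 · RR · max L −∞ · min R -1 -> -2
3 of 13 · RRB · max L -2 · min R -1 -> -3/2
4 of 13 · RRBB · max L -3/2 · min R -1 -> -5/4
5 of 13 · RRBBB · max L -5/4 · min R -1 -> -9/8
6 of 13 · RRBBBB · max L -9/8 · min R -1 -> -17/16
7 of 13 · RRBBBBR · max L -9/8 · min R -17/16 -> -35/32
8 of 13 · RRBBBBRR · max L -9/8 · min R -35/32 -> -71/64
9 of 13 · RRBBBBRRR · max L -9/8 · min R -71/64 -> -143/128
10 of 13 · RRBBBBRRRB · max L -143/128 · min R -71/64 -> -285/256
11 of 13 · RRBBBBRRRBR · max L -143/128 · min R -285/256 -> -571/512
12 of 13 · RRBBBBRRRBRB · max L -571/512 · min R -285/256 -> -1141/1024
13 of 13 · RRBBBBRRRBRBR · max L -571/512 · min R -1141/1024 -> -2283/2048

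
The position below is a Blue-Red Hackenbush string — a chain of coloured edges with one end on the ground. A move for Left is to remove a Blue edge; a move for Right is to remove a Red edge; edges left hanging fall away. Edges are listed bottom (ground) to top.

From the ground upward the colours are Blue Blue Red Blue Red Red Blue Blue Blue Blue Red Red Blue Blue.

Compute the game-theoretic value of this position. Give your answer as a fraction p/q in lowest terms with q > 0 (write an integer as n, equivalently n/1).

6631/4096

val_1 [B]  L=[0]  R=[(no moves)]  so 1
val_2 [BB]  L=[0, 1]  R=[(no moves)]  so 2
val_3 [BBR]  L=[0, 1]  R=[2]  so 3/2
val_4 [BBRB]  L=[0, 1, 3/2]  R=[2]  so 7/4
val_5 [BBRBR]  L=[0, 1, 3/2]  R=[7/4, 2]  so 13/8
val_6 [BBRBRR]  L=[0, 1, 3/2]  R=[13/8, 7/4, 2]  so 25/16
val_7 [BBRBRRB]  L=[0, 1, 3/2, 25/16]  R=[13/8, 7/4, 2]  so 51/32
val_8 [BBRBRRBB]  L=[0, 1, 3/2, 25/16, 51/32]  R=[13/8, 7/4, 2]  so 103/64
val_9 [BBRBRRBBB]  L=[0, 1, 3/2, 25/16, 51/32, 103/64]  R=[13/8, 7/4, 2]  so 207/128
val_10 [BBRBRRBBBB]  L=[0, 1, 3/2, 25/16, 51/32, 103/64, 207/128]  R=[13/8, 7/4, 2]  so 415/256
val_11 [BBRBRRBBBBR]  L=[0, 1, 3/2, 25/16, 51/32, 103/64, 207/128]  R=[415/256, 13/8, 7/4, 2]  so 829/512
val_12 [BBRBRRBBBBRR]  L=[0, 1, 3/2, 25/16, 51/32, 103/64, 207/128]  R=[829/512, 415/256, 13/8, 7/4, 2]  so 1657/1024
val_13 [BBRBRRBBBBRRB]  L=[0, 1, 3/2, 25/16, 51/32, 103/64, 207/128, 1657/1024]  R=[829/512, 415/256, 13/8, 7/4, 2]  so 3315/2048
val_14 [BBRBRRBBBBRRBB]  L=[0, 1, 3/2, 25/16, 51/32, 103/64, 207/128, 1657/1024, 3315/2048]  R=[829/512, 415/256, 13/8, 7/4, 2]  so 6631/4096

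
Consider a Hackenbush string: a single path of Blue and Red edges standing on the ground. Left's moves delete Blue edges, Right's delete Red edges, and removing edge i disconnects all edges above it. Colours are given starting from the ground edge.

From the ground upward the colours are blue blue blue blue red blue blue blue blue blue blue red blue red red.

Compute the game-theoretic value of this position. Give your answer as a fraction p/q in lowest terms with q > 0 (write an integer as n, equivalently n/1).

Build value(s[:k]) for k = 1..15, string s = blue blue blue blue red blue blue blue blue blue blue red blue red red.
1 of 15 · b · max L 0 · min R +∞ => 1
2 of 15 · bb · max L 1 · min R +∞ => 2
3 of 15 · bbb · max L 2 · min R +∞ => 3
4 of 15 · bbbb · max L 3 · min R +∞ => 4
5 of 15 · bbbbr · max L 3 · min R 4 => 7/2
6 of 15 · bbbbrb · max L 7/2 · min R 4 => 15/4
7 of 15 · bbbbrbb · max L 15/4 · min R 4 => 31/8
8 of 15 · bbbbrbbb · max L 31/8 · min R 4 => 63/16
9 of 15 · bbbbrbbbb · max L 63/16 · min R 4 => 127/32
10 of 15 · bbbbrbbbbb · max L 127/32 · min R 4 => 255/64
11 of 15 · bbbbrbbbbbb · max L 255/64 · min R 4 => 511/128
12 of 15 · bbbbrbbbbbbr · max L 255/64 · min R 511/128 => 1021/256
13 of 15 · bbbbrbbbbbbrb · max L 1021/256 · min R 511/128 => 2043/512
14 of 15 · bbbbrbbbbbbrbr · max L 1021/256 · min R 2043/512 => 4085/1024
15 of 15 · bbbbrbbbbbbrbrr · max L 1021/256 · min R 4085/1024 => 8169/2048

8169/2048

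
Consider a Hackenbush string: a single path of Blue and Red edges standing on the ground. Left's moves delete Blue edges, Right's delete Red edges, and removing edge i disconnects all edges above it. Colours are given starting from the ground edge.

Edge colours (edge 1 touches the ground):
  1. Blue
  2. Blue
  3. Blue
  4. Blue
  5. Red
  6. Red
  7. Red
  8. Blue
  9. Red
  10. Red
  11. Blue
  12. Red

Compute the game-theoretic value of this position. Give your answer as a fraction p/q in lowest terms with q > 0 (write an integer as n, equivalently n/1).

value(B) = { 0 | — } → 1
value(BB) = { 0 1 | — } → 2
value(BBB) = { 0 1 2 | — } → 3
value(BBBB) = { 0 1 2 3 | — } → 4
value(BBBBR) = { 0 1 2 3 | 4 } → 7/2
value(BBBBRR) = { 0 1 2 3 | 7/2 4 } → 13/4
value(BBBBRRR) = { 0 1 2 3 | 13/4 7/2 4 } → 25/8
value(BBBBRRRB) = { 0 1 2 3 25/8 | 13/4 7/2 4 } → 51/16
value(BBBBRRRBR) = { 0 1 2 3 25/8 | 51/16 13/4 7/2 4 } → 101/32
value(BBBBRRRBRR) = { 0 1 2 3 25/8 | 101/32 51/16 13/4 7/2 4 } → 201/64
value(BBBBRRRBRRB) = { 0 1 2 3 25/8 201/64 | 101/32 51/16 13/4 7/2 4 } → 403/128
value(BBBBRRRBRRBR) = { 0 1 2 3 25/8 201/64 | 403/128 101/32 51/16 13/4 7/2 4 } → 805/256

805/256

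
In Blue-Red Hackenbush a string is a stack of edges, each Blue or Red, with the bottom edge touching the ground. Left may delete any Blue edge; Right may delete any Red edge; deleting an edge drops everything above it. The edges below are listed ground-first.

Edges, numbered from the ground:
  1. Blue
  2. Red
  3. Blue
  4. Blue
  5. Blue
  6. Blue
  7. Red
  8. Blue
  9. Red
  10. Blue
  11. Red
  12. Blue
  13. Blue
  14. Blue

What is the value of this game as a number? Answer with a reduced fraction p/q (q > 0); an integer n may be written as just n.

7855/8192

v(B) = { 0 |  } = 1
v(BR) = { 0 | 1 } = 1/2
v(BRB) = { 0,1/2 | 1 } = 3/4
v(BRBB) = { 0,1/2,3/4 | 1 } = 7/8
v(BRBBB) = { 0,1/2,3/4,7/8 | 1 } = 15/16
v(BRBBBB) = { 0,1/2,3/4,7/8,15/16 | 1 } = 31/32
v(BRBBBBR) = { 0,1/2,3/4,7/8,15/16 | 31/32,1 } = 61/64
v(BRBBBBRB) = { 0,1/2,3/4,7/8,15/16,61/64 | 31/32,1 } = 123/128
v(BRBBBBRBR) = { 0,1/2,3/4,7/8,15/16,61/64 | 123/128,31/32,1 } = 245/256
v(BRBBBBRBRB) = { 0,1/2,3/4,7/8,15/16,61/64,245/256 | 123/128,31/32,1 } = 491/512
v(BRBBBBRBRBR) = { 0,1/2,3/4,7/8,15/16,61/64,245/256 | 491/512,123/128,31/32,1 } = 981/1024
v(BRBBBBRBRBRB) = { 0,1/2,3/4,7/8,15/16,61/64,245/256,981/1024 | 491/512,123/128,31/32,1 } = 1963/2048
v(BRBBBBRBRBRBB) = { 0,1/2,3/4,7/8,15/16,61/64,245/256,981/1024,1963/2048 | 491/512,123/128,31/32,1 } = 3927/4096
v(BRBBBBRBRBRBBB) = { 0,1/2,3/4,7/8,15/16,61/64,245/256,981/1024,1963/2048,3927/4096 | 491/512,123/128,31/32,1 } = 7855/8192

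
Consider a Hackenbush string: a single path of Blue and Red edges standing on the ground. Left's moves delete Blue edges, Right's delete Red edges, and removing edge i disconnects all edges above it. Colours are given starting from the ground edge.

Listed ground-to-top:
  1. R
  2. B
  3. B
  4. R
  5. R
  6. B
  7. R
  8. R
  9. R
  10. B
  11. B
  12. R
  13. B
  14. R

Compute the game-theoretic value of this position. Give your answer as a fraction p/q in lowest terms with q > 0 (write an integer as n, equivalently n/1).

1 of 14 · R · max L −∞ · min R 0 -> -1
2 of 14 · RB · max L -1 · min R 0 -> -1/2
3 of 14 · RBB · max L -1/2 · min R 0 -> -1/4
4 of 14 · RBBR · max L -1/2 · min R -1/4 -> -3/8
5 of 14 · RBBRR · max L -1/2 · min R -3/8 -> -7/16
6 of 14 · RBBRRB · max L -7/16 · min R -3/8 -> -13/32
7 of 14 · RBBRRBR · max L -7/16 · min R -13/32 -> -27/64
8 of 14 · RBBRRBRR · max L -7/16 · min R -27/64 -> -55/128
9 of 14 · RBBRRBRRR · max L -7/16 · min R -55/128 -> -111/256
10 of 14 · RBBRRBRRRB · max L -111/256 · min R -55/128 -> -221/512
11 of 14 · RBBRRBRRRBB · max L -221/512 · min R -55/128 -> -441/1024
12 of 14 · RBBRRBRRRBBR · max L -221/512 · min R -441/1024 -> -883/2048
13 of 14 · RBBRRBRRRBBRB · max L -883/2048 · min R -441/1024 -> -1765/4096
14 of 14 · RBBRRBRRRBBRBR · max L -883/2048 · min R -1765/4096 -> -3531/8192

-3531/8192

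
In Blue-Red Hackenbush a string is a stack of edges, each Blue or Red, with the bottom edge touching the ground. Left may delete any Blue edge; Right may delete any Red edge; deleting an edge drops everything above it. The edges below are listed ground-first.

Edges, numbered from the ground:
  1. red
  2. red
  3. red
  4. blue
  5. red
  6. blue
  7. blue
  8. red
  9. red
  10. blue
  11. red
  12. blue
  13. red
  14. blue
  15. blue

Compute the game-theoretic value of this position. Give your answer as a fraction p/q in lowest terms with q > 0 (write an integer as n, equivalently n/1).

-10665/4096

1 of 15 · r · max L −∞ · min R 0 = -1
2 of 15 · rr · max L −∞ · min R -1 = -2
3 of 15 · rrr · max L −∞ · min R -2 = -3
4 of 15 · rrrb · max L -3 · min R -2 = -5/2
5 of 15 · rrrbr · max L -3 · min R -5/2 = -11/4
6 of 15 · rrrbrb · max L -11/4 · min R -5/2 = -21/8
7 of 15 · rrrbrbb · max L -21/8 · min R -5/2 = -41/16
8 of 15 · rrrbrbbr · max L -21/8 · min R -41/16 = -83/32
9 of 15 · rrrbrbbrr · max L -21/8 · min R -83/32 = -167/64
10 of 15 · rrrbrbbrrb · max L -167/64 · min R -83/32 = -333/128
11 of 15 · rrrbrbbrrbr · max L -167/64 · min R -333/128 = -667/256
12 of 15 · rrrbrbbrrbrb · max L -667/256 · min R -333/128 = -1333/512
13 of 15 · rrrbrbbrrbrbr · max L -667/256 · min R -1333/512 = -2667/1024
14 of 15 · rrrbrbbrrbrbrb · max L -2667/1024 · min R -1333/512 = -5333/2048
15 of 15 · rrrbrbbrrbrbrbb · max L -5333/2048 · min R -1333/512 = -10665/4096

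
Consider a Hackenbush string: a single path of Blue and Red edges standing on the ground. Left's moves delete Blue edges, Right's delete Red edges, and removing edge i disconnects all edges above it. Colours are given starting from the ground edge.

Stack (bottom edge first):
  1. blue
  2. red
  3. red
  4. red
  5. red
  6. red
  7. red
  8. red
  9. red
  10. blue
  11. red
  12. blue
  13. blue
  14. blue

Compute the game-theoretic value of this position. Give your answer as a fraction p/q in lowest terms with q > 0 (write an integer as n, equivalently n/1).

Build val(s[:k]) for k = 1..14, string s = blue red red red red red red red red blue red blue blue blue.
edge 1 of 14 (blue): { 0 | none } -> 1
edge 2 of 14 (red): { 0 | 1 } -> 1/2
edge 3 of 14 (red): { 0 | 1/2; 1 } -> 1/4
edge 4 of 14 (red): { 0 | 1/4; 1/2; 1 } -> 1/8
edge 5 of 14 (red): { 0 | 1/8; 1/4; 1/2; 1 } -> 1/16
edge 6 of 14 (red): { 0 | 1/16; 1/8; 1/4; 1/2; 1 } -> 1/32
edge 7 of 14 (red): { 0 | 1/32; 1/16; 1/8; 1/4; 1/2; 1 } -> 1/64
edge 8 of 14 (red): { 0 | 1/64; 1/32; 1/16; 1/8; 1/4; 1/2; 1 } -> 1/128
edge 9 of 14 (red): { 0 | 1/128; 1/64; 1/32; 1/16; 1/8; 1/4; 1/2; 1 } -> 1/256
edge 10 of 14 (blue): { 0; 1/256 | 1/128; 1/64; 1/32; 1/16; 1/8; 1/4; 1/2; 1 } -> 3/512
edge 11 of 14 (red): { 0; 1/256 | 3/512; 1/128; 1/64; 1/32; 1/16; 1/8; 1/4; 1/2; 1 } -> 5/1024
edge 12 of 14 (blue): { 0; 1/256; 5/1024 | 3/512; 1/128; 1/64; 1/32; 1/16; 1/8; 1/4; 1/2; 1 } -> 11/2048
edge 13 of 14 (blue): { 0; 1/256; 5/1024; 11/2048 | 3/512; 1/128; 1/64; 1/32; 1/16; 1/8; 1/4; 1/2; 1 } -> 23/4096
edge 14 of 14 (blue): { 0; 1/256; 5/1024; 11/2048; 23/4096 | 3/512; 1/128; 1/64; 1/32; 1/16; 1/8; 1/4; 1/2; 1 } -> 47/8192

47/8192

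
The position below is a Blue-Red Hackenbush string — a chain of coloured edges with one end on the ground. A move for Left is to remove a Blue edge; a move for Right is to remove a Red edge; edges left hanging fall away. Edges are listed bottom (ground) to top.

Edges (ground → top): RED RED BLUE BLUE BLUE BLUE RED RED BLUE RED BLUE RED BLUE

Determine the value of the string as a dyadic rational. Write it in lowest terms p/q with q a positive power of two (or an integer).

-2261/2048

1 of 13 · R · max L −∞ · min R 0 -> -1
2 of 13 · RR · max L −∞ · min R -1 -> -2
3 of 13 · RRB · max L -2 · min R -1 -> -3/2
4 of 13 · RRBB · max L -3/2 · min R -1 -> -5/4
5 of 13 · RRBBB · max L -5/4 · min R -1 -> -9/8
6 of 13 · RRBBBB · max L -9/8 · min R -1 -> -17/16
7 of 13 · RRBBBBR · max L -9/8 · min R -17/16 -> -35/32
8 of 13 · RRBBBBRR · max L -9/8 · min R -35/32 -> -71/64
9 of 13 · RRBBBBRRB · max L -71/64 · min R -35/32 -> -141/128
10 of 13 · RRBBBBRRBR · max L -71/64 · min R -141/128 -> -283/256
11 of 13 · RRBBBBRRBRB · max L -283/256 · min R -141/128 -> -565/512
12 of 13 · RRBBBBRRBRBR · max L -283/256 · min R -565/512 -> -1131/1024
13 of 13 · RRBBBBRRBRBRB · max L -1131/1024 · min R -565/512 -> -2261/2048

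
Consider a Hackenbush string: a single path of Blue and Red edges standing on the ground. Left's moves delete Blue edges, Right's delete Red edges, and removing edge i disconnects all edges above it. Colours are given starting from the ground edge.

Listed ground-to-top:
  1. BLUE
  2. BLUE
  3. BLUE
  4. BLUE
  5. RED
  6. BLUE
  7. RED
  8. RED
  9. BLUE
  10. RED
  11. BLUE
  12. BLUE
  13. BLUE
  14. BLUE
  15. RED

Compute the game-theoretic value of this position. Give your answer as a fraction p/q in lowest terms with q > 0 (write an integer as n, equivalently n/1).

7357/2048

Build g(s[:k]) for k = 1..15, string s = BLUE BLUE BLUE BLUE RED BLUE RED RED BLUE RED BLUE BLUE BLUE BLUE RED.
g(B) = { 0 |  } ⇒ 1
g(BB) = { 0, 1 |  } ⇒ 2
g(BBB) = { 0, 1, 2 |  } ⇒ 3
g(BBBB) = { 0, 1, 2, 3 |  } ⇒ 4
g(BBBBR) = { 0, 1, 2, 3 | 4 } ⇒ 7/2
g(BBBBRB) = { 0, 1, 2, 3, 7/2 | 4 } ⇒ 15/4
g(BBBBRBR) = { 0, 1, 2, 3, 7/2 | 15/4, 4 } ⇒ 29/8
g(BBBBRBRR) = { 0, 1, 2, 3, 7/2 | 29/8, 15/4, 4 } ⇒ 57/16
g(BBBBRBRRB) = { 0, 1, 2, 3, 7/2, 57/16 | 29/8, 15/4, 4 } ⇒ 115/32
g(BBBBRBRRBR) = { 0, 1, 2, 3, 7/2, 57/16 | 115/32, 29/8, 15/4, 4 } ⇒ 229/64
g(BBBBRBRRBRB) = { 0, 1, 2, 3, 7/2, 57/16, 229/64 | 115/32, 29/8, 15/4, 4 } ⇒ 459/128
g(BBBBRBRRBRBB) = { 0, 1, 2, 3, 7/2, 57/16, 229/64, 459/128 | 115/32, 29/8, 15/4, 4 } ⇒ 919/256
g(BBBBRBRRBRBBB) = { 0, 1, 2, 3, 7/2, 57/16, 229/64, 459/128, 919/256 | 115/32, 29/8, 15/4, 4 } ⇒ 1839/512
g(BBBBRBRRBRBBBB) = { 0, 1, 2, 3, 7/2, 57/16, 229/64, 459/128, 919/256, 1839/512 | 115/32, 29/8, 15/4, 4 } ⇒ 3679/1024
g(BBBBRBRRBRBBBBR) = { 0, 1, 2, 3, 7/2, 57/16, 229/64, 459/128, 919/256, 1839/512 | 3679/1024, 115/32, 29/8, 15/4, 4 } ⇒ 7357/2048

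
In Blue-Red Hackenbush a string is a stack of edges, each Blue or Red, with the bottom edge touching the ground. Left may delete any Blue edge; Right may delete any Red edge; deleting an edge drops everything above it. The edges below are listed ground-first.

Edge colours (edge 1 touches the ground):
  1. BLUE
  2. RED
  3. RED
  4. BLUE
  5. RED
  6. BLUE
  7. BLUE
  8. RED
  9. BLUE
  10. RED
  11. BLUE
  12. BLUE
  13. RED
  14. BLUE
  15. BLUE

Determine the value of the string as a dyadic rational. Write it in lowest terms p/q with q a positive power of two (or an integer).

5815/16384

g_1 [B]  L=[0]  R=[·]  => 1
g_2 [BR]  L=[0]  R=[1]  => 1/2
g_3 [BRR]  L=[0]  R=[1/2 1]  => 1/4
g_4 [BRRB]  L=[0 1/4]  R=[1/2 1]  => 3/8
g_5 [BRRBR]  L=[0 1/4]  R=[3/8 1/2 1]  => 5/16
g_6 [BRRBRB]  L=[0 1/4 5/16]  R=[3/8 1/2 1]  => 11/32
g_7 [BRRBRBB]  L=[0 1/4 5/16 11/32]  R=[3/8 1/2 1]  => 23/64
g_8 [BRRBRBBR]  L=[0 1/4 5/16 11/32]  R=[23/64 3/8 1/2 1]  => 45/128
g_9 [BRRBRBBRB]  L=[0 1/4 5/16 11/32 45/128]  R=[23/64 3/8 1/2 1]  => 91/256
g_10 [BRRBRBBRBR]  L=[0 1/4 5/16 11/32 45/128]  R=[91/256 23/64 3/8 1/2 1]  => 181/512
g_11 [BRRBRBBRBRB]  L=[0 1/4 5/16 11/32 45/128 181/512]  R=[91/256 23/64 3/8 1/2 1]  => 363/1024
g_12 [BRRBRBBRBRBB]  L=[0 1/4 5/16 11/32 45/128 181/512 363/1024]  R=[91/256 23/64 3/8 1/2 1]  => 727/2048
g_13 [BRRBRBBRBRBBR]  L=[0 1/4 5/16 11/32 45/128 181/512 363/1024]  R=[727/2048 91/256 23/64 3/8 1/2 1]  => 1453/4096
g_14 [BRRBRBBRBRBBRB]  L=[0 1/4 5/16 11/32 45/128 181/512 363/1024 1453/4096]  R=[727/2048 91/256 23/64 3/8 1/2 1]  => 2907/8192
g_15 [BRRBRBBRBRBBRBB]  L=[0 1/4 5/16 11/32 45/128 181/512 363/1024 1453/4096 2907/8192]  R=[727/2048 91/256 23/64 3/8 1/2 1]  => 5815/16384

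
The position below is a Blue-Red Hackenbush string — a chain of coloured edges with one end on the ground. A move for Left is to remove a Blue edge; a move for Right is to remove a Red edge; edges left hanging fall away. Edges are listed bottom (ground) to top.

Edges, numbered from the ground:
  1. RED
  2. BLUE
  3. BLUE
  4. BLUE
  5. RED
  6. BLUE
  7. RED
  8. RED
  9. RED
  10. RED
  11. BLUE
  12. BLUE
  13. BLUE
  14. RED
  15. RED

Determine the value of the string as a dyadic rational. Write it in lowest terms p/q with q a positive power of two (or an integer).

-3015/16384

R: Left { — }, Right { 0 } => simplest -1
RB: Left { -1 }, Right { 0 } => simplest -1/2
RBB: Left { -1, -1/2 }, Right { 0 } => simplest -1/4
RBBB: Left { -1, -1/2, -1/4 }, Right { 0 } => simplest -1/8
RBBBR: Left { -1, -1/2, -1/4 }, Right { -1/8, 0 } => simplest -3/16
RBBBRB: Left { -1, -1/2, -1/4, -3/16 }, Right { -1/8, 0 } => simplest -5/32
RBBBRBR: Left { -1, -1/2, -1/4, -3/16 }, Right { -5/32, -1/8, 0 } => simplest -11/64
RBBBRBRR: Left { -1, -1/2, -1/4, -3/16 }, Right { -11/64, -5/32, -1/8, 0 } => simplest -23/128
RBBBRBRRR: Left { -1, -1/2, -1/4, -3/16 }, Right { -23/128, -11/64, -5/32, -1/8, 0 } => simplest -47/256
RBBBRBRRRR: Left { -1, -1/2, -1/4, -3/16 }, Right { -47/256, -23/128, -11/64, -5/32, -1/8, 0 } => simplest -95/512
RBBBRBRRRRB: Left { -1, -1/2, -1/4, -3/16, -95/512 }, Right { -47/256, -23/128, -11/64, -5/32, -1/8, 0 } => simplest -189/1024
RBBBRBRRRRBB: Left { -1, -1/2, -1/4, -3/16, -95/512, -189/1024 }, Right { -47/256, -23/128, -11/64, -5/32, -1/8, 0 } => simplest -377/2048
RBBBRBRRRRBBB: Left { -1, -1/2, -1/4, -3/16, -95/512, -189/1024, -377/2048 }, Right { -47/256, -23/128, -11/64, -5/32, -1/8, 0 } => simplest -753/4096
RBBBRBRRRRBBBR: Left { -1, -1/2, -1/4, -3/16, -95/512, -189/1024, -377/2048 }, Right { -753/4096, -47/256, -23/128, -11/64, -5/32, -1/8, 0 } => simplest -1507/8192
RBBBRBRRRRBBBRR: Left { -1, -1/2, -1/4, -3/16, -95/512, -189/1024, -377/2048 }, Right { -1507/8192, -753/4096, -47/256, -23/128, -11/64, -5/32, -1/8, 0 } => simplest -3015/16384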